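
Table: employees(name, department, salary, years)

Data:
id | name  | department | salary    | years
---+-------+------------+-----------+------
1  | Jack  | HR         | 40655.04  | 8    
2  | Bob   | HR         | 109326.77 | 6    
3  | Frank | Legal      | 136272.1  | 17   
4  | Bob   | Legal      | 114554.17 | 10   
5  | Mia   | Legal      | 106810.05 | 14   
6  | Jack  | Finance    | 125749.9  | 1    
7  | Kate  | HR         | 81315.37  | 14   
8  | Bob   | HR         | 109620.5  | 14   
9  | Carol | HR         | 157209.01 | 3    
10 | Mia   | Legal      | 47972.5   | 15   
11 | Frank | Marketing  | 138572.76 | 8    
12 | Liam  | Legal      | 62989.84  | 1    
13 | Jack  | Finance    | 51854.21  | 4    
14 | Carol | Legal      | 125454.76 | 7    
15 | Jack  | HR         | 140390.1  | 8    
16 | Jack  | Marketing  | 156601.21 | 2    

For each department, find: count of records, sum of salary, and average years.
SELECT department,
       COUNT(*) as cnt,
       SUM(salary) as total_salary,
       AVG(years) as avg_years
FROM employees
GROUP BY department

Result:
  Finance: 2 records, 177604.11 total salary, 2.50 avg years
  HR: 6 records, 638516.79 total salary, 8.83 avg years
  Legal: 6 records, 594053.42 total salary, 10.67 avg years
  Marketing: 2 records, 295173.97 total salary, 5.00 avg years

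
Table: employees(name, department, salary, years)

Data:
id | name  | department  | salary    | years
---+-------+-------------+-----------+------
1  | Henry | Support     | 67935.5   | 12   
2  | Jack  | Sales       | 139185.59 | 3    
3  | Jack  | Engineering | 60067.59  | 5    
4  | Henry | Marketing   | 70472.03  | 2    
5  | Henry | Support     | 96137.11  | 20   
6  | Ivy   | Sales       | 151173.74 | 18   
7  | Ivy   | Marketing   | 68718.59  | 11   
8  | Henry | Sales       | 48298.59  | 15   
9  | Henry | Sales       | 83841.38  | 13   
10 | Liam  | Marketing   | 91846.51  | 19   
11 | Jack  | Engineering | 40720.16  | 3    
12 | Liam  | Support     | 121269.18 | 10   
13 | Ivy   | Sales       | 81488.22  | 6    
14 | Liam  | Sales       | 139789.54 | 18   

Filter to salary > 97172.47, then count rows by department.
SELECT department, COUNT(*)
FROM employees
WHERE salary > 97172.47
GROUP BY department

Note: WHERE filters rows before grouping.

Result:
  Sales: 3
  Support: 1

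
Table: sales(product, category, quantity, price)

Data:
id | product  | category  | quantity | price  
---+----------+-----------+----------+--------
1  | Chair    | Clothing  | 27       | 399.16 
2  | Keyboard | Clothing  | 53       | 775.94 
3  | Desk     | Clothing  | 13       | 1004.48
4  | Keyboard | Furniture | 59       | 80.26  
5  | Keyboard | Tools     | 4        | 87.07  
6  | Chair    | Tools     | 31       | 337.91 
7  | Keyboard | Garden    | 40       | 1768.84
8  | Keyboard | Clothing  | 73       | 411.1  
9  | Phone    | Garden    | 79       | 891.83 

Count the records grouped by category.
SELECT category, COUNT(*) as count
FROM sales
GROUP BY category

Result:
  Clothing: 4
  Furniture: 1
  Garden: 2
  Tools: 2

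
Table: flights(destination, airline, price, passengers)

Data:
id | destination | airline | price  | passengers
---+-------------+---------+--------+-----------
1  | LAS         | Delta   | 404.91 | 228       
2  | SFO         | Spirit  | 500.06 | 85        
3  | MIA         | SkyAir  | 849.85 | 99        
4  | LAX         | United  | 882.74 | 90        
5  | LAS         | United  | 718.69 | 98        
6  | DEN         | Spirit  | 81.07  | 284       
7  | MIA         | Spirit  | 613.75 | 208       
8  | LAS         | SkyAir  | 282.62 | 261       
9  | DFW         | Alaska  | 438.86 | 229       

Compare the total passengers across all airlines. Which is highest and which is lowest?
SELECT airline, SUM(passengers)
FROM flights
GROUP BY airline
ORDER BY SUM(passengers)

All groups:
  United: 188
  Delta: 228
  Alaska: 229
  SkyAir: 360
  Spirit: 577

Highest: Spirit (577)
Lowest: United (188)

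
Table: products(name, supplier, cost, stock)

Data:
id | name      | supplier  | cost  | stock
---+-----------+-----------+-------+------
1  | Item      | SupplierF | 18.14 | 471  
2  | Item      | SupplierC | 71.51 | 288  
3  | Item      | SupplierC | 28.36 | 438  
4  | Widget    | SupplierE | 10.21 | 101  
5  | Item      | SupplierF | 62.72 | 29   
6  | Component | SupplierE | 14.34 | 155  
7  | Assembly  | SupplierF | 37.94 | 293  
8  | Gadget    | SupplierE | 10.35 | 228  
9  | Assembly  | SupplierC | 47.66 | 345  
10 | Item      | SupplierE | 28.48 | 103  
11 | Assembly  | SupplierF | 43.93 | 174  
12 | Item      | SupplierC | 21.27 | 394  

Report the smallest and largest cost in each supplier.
SELECT supplier, MIN(cost), MAX(cost)
FROM products
GROUP BY supplier

Result:
  SupplierC: min=21.27, max=71.51
  SupplierE: min=10.21, max=28.48
  SupplierF: min=18.14, max=62.72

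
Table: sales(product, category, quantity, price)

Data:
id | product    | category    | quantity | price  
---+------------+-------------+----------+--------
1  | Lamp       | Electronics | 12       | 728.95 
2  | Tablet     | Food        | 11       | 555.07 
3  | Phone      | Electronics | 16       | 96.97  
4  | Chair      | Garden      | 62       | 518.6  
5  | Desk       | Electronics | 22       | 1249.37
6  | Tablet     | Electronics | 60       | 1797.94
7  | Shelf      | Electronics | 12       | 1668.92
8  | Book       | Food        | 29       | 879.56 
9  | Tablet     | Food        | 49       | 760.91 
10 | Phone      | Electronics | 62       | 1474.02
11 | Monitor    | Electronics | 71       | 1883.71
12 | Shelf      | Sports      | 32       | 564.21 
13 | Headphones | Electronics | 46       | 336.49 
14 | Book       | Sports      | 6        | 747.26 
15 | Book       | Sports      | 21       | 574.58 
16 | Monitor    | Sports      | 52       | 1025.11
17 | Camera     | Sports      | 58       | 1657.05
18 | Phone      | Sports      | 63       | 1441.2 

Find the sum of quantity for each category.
SELECT category, SUM(quantity) as result
FROM sales
GROUP BY category

Result:
  Electronics: 301
  Food: 89
  Garden: 62
  Sports: 232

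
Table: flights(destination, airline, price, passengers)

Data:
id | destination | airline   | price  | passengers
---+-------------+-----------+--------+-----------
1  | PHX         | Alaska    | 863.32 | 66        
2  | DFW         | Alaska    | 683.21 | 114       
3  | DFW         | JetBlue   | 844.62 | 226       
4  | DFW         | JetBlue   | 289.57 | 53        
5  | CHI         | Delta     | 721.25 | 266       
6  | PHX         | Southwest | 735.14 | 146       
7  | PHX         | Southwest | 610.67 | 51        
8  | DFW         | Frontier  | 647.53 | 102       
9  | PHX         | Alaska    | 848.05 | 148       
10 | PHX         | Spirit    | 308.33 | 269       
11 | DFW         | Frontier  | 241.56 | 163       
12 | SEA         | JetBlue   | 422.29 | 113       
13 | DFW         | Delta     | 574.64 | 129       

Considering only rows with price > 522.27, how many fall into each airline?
SELECT airline, COUNT(*)
FROM flights
WHERE price > 522.27
GROUP BY airline

Note: WHERE filters rows before grouping.

Result:
  Alaska: 3
  Delta: 2
  Frontier: 1
  JetBlue: 1
  Southwest: 2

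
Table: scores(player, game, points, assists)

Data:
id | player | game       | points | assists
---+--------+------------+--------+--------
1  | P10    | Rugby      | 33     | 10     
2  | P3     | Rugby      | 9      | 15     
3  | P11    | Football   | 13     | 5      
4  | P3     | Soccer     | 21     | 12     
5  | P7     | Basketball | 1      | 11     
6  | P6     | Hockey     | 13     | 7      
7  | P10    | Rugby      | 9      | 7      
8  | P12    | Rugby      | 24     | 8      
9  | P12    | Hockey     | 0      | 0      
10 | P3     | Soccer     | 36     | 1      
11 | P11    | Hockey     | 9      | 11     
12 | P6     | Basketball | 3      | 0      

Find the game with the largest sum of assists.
SELECT game, SUM(assists) as val
FROM scores
GROUP BY game
ORDER BY val DESC
LIMIT 1

Result: Rugby with sum(assists) = 40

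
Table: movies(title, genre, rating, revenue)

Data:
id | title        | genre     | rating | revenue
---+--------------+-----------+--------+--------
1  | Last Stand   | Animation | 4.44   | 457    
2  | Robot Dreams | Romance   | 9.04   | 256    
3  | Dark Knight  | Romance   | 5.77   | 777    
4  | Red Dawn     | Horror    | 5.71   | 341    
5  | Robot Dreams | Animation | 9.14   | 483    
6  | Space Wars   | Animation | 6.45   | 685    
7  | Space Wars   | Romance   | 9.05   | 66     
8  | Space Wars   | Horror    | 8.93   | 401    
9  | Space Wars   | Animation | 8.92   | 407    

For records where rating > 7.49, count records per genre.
SELECT genre, COUNT(*)
FROM movies
WHERE rating > 7.49
GROUP BY genre

Note: WHERE filters rows before grouping.

Result:
  Animation: 2
  Horror: 1
  Romance: 2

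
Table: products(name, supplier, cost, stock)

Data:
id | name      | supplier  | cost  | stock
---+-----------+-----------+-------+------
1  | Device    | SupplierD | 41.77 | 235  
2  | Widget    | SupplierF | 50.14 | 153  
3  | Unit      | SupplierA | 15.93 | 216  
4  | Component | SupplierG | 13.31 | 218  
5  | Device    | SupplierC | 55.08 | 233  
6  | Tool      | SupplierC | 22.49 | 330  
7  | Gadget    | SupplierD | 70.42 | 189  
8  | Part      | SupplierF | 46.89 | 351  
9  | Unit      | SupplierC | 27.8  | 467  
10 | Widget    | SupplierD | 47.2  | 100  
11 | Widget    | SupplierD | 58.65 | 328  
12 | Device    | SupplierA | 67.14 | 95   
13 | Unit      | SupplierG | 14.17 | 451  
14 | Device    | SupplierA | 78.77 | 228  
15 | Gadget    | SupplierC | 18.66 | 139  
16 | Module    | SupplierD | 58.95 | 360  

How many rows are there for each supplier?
SELECT supplier, COUNT(*) as count
FROM products
GROUP BY supplier

Result:
  SupplierA: 3
  SupplierC: 4
  SupplierD: 5
  SupplierF: 2
  SupplierG: 2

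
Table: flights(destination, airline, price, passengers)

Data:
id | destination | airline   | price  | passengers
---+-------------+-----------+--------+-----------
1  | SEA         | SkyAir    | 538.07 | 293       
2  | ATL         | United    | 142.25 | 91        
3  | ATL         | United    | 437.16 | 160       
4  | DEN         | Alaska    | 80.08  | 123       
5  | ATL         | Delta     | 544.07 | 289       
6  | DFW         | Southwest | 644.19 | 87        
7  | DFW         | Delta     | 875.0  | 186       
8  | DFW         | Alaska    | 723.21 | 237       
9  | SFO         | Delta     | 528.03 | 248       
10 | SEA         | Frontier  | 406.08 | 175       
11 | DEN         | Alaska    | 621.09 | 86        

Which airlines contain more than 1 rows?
SELECT airline, COUNT(*) as cnt
FROM flights
GROUP BY airline
HAVING COUNT(*) > 1

Result:
  Alaska: 3
  Delta: 3
  United: 2

Note: HAVING filters groups after aggregation, WHERE filters rows before.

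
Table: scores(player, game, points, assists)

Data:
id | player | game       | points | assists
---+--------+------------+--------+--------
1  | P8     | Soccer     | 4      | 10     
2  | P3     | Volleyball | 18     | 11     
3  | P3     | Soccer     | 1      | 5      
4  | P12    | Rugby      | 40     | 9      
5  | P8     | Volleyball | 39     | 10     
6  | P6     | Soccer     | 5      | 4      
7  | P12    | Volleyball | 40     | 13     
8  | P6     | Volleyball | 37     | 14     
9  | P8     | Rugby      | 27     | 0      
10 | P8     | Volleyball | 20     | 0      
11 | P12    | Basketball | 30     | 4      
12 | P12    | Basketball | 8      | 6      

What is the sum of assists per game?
SELECT game, SUM(assists) as result
FROM scores
GROUP BY game

Result:
  Basketball: 10
  Rugby: 9
  Soccer: 19
  Volleyball: 48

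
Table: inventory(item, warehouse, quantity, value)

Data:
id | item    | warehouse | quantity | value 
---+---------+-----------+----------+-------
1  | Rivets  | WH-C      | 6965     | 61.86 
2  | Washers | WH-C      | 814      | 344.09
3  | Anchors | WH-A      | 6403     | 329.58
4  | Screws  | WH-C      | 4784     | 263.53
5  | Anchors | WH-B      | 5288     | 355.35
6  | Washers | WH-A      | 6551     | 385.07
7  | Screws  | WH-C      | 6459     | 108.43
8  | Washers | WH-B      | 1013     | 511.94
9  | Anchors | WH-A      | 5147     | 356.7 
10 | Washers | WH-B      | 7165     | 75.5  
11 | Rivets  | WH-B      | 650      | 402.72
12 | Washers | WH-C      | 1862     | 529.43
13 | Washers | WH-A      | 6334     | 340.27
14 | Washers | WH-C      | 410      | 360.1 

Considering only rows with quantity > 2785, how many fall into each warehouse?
SELECT warehouse, COUNT(*)
FROM inventory
WHERE quantity > 2785
GROUP BY warehouse

Note: WHERE filters rows before grouping.

Result:
  WH-A: 4
  WH-B: 2
  WH-C: 3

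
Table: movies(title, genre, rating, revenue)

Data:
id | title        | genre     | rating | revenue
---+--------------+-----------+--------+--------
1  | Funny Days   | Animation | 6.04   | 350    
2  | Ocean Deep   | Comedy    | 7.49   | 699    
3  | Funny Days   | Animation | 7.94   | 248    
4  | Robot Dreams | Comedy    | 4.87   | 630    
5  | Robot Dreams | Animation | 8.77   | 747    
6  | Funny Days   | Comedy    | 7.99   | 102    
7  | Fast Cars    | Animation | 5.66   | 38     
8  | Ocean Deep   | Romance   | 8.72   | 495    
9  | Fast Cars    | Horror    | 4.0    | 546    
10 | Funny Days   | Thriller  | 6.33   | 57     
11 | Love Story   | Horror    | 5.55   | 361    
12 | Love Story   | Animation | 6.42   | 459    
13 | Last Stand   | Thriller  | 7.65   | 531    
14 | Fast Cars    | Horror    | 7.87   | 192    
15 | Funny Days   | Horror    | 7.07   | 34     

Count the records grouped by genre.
SELECT genre, COUNT(*) as count
FROM movies
GROUP BY genre

Result:
  Animation: 5
  Comedy: 3
  Horror: 4
  Romance: 1
  Thriller: 2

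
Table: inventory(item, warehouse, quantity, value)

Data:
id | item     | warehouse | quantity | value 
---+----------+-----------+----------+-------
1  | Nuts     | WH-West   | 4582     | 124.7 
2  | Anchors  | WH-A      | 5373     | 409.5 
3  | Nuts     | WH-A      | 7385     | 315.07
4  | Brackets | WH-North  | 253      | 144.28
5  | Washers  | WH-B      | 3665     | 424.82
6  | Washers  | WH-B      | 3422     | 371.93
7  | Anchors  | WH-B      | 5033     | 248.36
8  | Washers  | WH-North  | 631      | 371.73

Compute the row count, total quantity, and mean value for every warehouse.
SELECT warehouse,
       COUNT(*) as cnt,
       SUM(quantity) as total_quantity,
       AVG(value) as avg_value
FROM inventory
GROUP BY warehouse

Result:
  WH-A: 2 records, 12758 total quantity, 362.29 avg value
  WH-B: 3 records, 12120 total quantity, 348.37 avg value
  WH-North: 2 records, 884 total quantity, 258.01 avg value
  WH-West: 1 records, 4582 total quantity, 124.70 avg value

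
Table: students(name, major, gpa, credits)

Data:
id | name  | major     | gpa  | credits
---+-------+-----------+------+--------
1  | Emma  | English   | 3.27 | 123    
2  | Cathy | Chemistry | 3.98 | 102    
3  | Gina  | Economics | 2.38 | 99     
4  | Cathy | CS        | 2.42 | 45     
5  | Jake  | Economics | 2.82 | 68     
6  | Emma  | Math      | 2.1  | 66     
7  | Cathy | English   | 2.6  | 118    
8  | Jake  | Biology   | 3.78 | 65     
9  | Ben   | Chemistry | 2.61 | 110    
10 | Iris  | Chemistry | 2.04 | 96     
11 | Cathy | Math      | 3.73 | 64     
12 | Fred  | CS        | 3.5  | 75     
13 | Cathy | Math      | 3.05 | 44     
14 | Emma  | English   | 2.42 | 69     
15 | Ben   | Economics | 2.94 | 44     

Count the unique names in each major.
SELECT major, COUNT(DISTINCT name)
FROM students
GROUP BY major

Result:
  Biology: 1 distinct
  CS: 2 distinct
  Chemistry: 3 distinct
  Economics: 3 distinct
  English: 2 distinct
  Math: 2 distinct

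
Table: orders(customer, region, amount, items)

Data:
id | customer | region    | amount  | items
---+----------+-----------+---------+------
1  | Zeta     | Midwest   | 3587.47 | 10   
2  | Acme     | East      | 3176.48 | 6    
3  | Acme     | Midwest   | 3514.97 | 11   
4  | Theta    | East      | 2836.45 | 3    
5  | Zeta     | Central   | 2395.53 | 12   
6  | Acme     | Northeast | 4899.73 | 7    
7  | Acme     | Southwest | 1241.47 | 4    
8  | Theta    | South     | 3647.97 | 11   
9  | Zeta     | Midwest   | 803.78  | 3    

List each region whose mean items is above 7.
SELECT region, AVG(items)
FROM orders
GROUP BY region
HAVING AVG(items) > 7

Result:
  Central: avg=12.00
  Midwest: avg=8.00
  South: avg=11.00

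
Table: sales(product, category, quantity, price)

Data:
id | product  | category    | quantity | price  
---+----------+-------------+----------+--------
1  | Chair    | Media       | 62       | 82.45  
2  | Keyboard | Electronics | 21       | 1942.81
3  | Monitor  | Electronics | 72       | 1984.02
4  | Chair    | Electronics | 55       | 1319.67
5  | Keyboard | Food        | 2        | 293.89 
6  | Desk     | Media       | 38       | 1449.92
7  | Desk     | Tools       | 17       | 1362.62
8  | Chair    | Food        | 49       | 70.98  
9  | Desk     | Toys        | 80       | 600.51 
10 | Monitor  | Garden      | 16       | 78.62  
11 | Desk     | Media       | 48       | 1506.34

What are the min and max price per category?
SELECT category, MIN(price), MAX(price)
FROM sales
GROUP BY category

Result:
  Electronics: min=1319.67, max=1984.02
  Food: min=70.98, max=293.89
  Garden: min=78.62, max=78.62
  Media: min=82.45, max=1506.34
  Tools: min=1362.62, max=1362.62
  Toys: min=600.51, max=600.51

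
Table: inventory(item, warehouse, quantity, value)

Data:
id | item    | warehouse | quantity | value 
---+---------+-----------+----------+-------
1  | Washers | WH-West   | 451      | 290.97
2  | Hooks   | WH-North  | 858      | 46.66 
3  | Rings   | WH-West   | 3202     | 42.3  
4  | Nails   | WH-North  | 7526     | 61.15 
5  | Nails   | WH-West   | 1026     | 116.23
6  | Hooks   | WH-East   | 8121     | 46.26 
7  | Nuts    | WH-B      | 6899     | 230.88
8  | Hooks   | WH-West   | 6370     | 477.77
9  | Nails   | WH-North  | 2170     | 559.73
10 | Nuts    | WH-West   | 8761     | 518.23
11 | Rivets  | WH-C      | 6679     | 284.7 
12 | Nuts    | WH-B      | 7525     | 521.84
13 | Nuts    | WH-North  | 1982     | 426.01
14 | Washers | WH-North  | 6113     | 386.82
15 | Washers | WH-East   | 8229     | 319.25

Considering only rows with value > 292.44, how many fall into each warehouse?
SELECT warehouse, COUNT(*)
FROM inventory
WHERE value > 292.44
GROUP BY warehouse

Note: WHERE filters rows before grouping.

Result:
  WH-B: 1
  WH-East: 1
  WH-North: 3
  WH-West: 2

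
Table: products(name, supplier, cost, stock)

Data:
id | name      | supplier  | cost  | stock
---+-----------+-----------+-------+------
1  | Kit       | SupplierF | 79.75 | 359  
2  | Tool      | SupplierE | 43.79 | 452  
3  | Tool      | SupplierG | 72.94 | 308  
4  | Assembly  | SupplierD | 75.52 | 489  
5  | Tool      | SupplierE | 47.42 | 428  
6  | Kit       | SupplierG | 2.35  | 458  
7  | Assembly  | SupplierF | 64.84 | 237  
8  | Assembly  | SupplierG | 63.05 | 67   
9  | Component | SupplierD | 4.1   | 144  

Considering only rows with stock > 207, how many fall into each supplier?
SELECT supplier, COUNT(*)
FROM products
WHERE stock > 207
GROUP BY supplier

Note: WHERE filters rows before grouping.

Result:
  SupplierD: 1
  SupplierE: 2
  SupplierF: 2
  SupplierG: 2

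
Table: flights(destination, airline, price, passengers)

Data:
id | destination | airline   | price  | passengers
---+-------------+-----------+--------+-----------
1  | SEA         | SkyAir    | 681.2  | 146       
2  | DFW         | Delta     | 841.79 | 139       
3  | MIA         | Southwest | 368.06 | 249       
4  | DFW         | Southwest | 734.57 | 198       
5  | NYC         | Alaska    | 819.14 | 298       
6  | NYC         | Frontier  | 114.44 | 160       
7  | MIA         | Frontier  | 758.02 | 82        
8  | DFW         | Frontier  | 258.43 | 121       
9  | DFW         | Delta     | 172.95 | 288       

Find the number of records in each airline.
SELECT airline, COUNT(*) as count
FROM flights
GROUP BY airline

Result:
  Alaska: 1
  Delta: 2
  Frontier: 3
  SkyAir: 1
  Southwest: 2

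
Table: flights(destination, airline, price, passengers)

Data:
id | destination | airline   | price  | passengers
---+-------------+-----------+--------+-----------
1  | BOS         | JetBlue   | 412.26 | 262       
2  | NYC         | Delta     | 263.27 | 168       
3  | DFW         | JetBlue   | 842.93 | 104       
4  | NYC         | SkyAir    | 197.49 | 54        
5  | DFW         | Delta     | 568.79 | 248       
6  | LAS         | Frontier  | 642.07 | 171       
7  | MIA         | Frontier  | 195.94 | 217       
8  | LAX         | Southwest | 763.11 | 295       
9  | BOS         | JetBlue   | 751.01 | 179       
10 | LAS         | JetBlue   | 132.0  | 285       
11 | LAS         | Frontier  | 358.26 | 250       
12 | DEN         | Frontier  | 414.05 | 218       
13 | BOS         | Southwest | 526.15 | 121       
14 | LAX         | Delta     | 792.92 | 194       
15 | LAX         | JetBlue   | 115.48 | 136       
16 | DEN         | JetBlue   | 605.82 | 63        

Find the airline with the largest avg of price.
SELECT airline, AVG(price) as val
FROM flights
GROUP BY airline
ORDER BY val DESC
LIMIT 1

Result: Southwest with avg(price) = 644.63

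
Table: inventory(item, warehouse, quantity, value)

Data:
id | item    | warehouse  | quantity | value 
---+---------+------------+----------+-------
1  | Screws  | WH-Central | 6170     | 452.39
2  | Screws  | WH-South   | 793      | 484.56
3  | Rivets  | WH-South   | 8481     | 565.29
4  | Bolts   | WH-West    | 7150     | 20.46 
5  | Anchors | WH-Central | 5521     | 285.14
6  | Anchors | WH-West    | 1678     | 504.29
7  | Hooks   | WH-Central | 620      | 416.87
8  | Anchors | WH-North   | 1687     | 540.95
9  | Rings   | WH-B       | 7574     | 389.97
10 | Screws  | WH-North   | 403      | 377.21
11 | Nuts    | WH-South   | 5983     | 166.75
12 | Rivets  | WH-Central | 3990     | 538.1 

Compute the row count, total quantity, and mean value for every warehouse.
SELECT warehouse,
       COUNT(*) as cnt,
       SUM(quantity) as total_quantity,
       AVG(value) as avg_value
FROM inventory
GROUP BY warehouse

Result:
  WH-B: 1 records, 7574 total quantity, 389.97 avg value
  WH-Central: 4 records, 16301 total quantity, 423.13 avg value
  WH-North: 2 records, 2090 total quantity, 459.08 avg value
  WH-South: 3 records, 15257 total quantity, 405.53 avg value
  WH-West: 2 records, 8828 total quantity, 262.38 avg value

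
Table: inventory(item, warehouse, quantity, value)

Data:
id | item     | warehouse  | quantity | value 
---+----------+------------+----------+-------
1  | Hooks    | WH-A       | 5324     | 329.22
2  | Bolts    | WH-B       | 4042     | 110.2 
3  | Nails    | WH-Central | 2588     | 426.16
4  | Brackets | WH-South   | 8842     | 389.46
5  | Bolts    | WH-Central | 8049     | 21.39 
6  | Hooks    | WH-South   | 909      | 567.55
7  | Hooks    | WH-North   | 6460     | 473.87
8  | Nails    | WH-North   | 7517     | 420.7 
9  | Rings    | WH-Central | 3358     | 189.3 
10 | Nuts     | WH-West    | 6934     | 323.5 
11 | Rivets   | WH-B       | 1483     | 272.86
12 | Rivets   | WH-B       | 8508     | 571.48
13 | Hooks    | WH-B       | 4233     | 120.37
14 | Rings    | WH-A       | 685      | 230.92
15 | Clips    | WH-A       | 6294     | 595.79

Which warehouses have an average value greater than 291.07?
SELECT warehouse, AVG(value)
FROM inventory
GROUP BY warehouse
HAVING AVG(value) > 291.07

Result:
  WH-A: avg=385.31
  WH-North: avg=447.29
  WH-South: avg=478.51
  WH-West: avg=323.50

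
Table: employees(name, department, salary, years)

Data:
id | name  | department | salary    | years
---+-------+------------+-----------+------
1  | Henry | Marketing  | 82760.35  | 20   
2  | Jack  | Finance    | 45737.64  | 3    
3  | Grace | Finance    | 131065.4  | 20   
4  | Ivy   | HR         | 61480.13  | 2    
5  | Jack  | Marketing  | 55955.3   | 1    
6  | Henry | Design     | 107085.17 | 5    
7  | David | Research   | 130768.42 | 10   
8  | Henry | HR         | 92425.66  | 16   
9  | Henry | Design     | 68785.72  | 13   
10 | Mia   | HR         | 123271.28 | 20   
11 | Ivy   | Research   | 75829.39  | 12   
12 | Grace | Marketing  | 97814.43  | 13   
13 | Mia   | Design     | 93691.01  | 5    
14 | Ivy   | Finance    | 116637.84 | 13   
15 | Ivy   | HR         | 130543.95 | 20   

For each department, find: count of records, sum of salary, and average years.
SELECT department,
       COUNT(*) as cnt,
       SUM(salary) as total_salary,
       AVG(years) as avg_years
FROM employees
GROUP BY department

Result:
  Design: 3 records, 269561.90 total salary, 7.67 avg years
  Finance: 3 records, 293440.88 total salary, 12.00 avg years
  HR: 4 records, 407721.02 total salary, 14.50 avg years
  Marketing: 3 records, 236530.08 total salary, 11.33 avg years
  Research: 2 records, 206597.81 total salary, 11.00 avg years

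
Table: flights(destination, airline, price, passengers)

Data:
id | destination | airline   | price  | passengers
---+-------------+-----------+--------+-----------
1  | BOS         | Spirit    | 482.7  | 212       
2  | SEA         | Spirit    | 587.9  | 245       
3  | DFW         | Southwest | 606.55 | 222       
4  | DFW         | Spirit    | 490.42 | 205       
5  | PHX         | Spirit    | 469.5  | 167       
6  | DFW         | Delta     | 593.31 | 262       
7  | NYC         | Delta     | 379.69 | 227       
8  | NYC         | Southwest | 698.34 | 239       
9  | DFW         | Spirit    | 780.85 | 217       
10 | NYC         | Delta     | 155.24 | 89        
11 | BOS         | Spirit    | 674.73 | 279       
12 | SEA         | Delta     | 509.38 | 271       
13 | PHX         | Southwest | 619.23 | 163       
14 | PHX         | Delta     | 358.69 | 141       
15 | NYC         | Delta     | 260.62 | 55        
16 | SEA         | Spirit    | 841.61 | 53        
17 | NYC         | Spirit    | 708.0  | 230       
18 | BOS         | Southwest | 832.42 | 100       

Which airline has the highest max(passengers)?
SELECT airline, MAX(passengers) as val
FROM flights
GROUP BY airline
ORDER BY val DESC
LIMIT 1

Result: Spirit with max(passengers) = 279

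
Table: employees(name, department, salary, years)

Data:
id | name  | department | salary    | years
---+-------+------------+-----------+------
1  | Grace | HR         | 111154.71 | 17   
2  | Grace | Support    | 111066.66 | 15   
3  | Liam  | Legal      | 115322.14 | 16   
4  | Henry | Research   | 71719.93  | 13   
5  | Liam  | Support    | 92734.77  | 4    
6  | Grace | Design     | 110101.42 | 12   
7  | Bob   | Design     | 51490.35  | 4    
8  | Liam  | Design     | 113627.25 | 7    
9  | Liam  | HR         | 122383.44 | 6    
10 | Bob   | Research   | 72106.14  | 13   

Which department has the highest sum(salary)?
SELECT department, SUM(salary) as val
FROM employees
GROUP BY department
ORDER BY val DESC
LIMIT 1

Result: Design with sum(salary) = 275219.02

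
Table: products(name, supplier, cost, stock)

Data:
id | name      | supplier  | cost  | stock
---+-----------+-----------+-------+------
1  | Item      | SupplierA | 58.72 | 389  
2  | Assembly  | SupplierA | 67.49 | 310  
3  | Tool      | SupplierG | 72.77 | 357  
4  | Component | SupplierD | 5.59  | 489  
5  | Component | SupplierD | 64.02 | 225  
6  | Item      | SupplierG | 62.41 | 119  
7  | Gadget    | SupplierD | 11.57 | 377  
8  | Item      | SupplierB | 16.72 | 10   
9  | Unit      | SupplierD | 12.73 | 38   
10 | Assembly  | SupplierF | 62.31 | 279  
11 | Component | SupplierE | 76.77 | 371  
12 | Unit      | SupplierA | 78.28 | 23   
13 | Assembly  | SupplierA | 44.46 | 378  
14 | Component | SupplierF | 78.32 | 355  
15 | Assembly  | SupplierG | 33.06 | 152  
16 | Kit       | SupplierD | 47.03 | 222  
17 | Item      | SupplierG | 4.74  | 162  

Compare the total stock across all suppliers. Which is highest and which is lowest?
SELECT supplier, SUM(stock)
FROM products
GROUP BY supplier
ORDER BY SUM(stock)

All groups:
  SupplierB: 10
  SupplierE: 371
  SupplierF: 634
  SupplierG: 790
  SupplierA: 1100
  SupplierD: 1351

Highest: SupplierD (1351)
Lowest: SupplierB (10)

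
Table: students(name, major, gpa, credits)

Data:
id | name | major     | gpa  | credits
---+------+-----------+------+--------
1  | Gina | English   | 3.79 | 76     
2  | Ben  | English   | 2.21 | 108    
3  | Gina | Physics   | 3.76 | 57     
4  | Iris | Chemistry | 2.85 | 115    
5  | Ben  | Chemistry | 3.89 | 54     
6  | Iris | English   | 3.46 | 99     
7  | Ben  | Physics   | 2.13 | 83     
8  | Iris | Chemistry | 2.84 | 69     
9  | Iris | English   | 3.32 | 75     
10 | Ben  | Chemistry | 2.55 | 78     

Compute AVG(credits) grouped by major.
SELECT major, AVG(credits) as result
FROM students
GROUP BY major

Result:
  Chemistry: 79.00
  English: 89.50
  Physics: 70.00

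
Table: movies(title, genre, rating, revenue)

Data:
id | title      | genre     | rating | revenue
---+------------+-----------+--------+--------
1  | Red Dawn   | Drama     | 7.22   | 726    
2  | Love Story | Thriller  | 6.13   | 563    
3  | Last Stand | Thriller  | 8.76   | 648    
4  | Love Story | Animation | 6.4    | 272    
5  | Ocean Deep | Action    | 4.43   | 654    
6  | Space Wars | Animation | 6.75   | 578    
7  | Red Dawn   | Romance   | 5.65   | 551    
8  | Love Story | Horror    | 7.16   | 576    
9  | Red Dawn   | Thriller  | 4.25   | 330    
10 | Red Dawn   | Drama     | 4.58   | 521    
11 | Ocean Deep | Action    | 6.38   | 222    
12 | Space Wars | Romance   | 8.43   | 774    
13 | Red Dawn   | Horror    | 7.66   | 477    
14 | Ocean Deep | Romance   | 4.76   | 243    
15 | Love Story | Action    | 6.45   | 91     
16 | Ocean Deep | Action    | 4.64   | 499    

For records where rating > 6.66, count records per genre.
SELECT genre, COUNT(*)
FROM movies
WHERE rating > 6.66
GROUP BY genre

Note: WHERE filters rows before grouping.

Result:
  Animation: 1
  Drama: 1
  Horror: 2
  Romance: 1
  Thriller: 1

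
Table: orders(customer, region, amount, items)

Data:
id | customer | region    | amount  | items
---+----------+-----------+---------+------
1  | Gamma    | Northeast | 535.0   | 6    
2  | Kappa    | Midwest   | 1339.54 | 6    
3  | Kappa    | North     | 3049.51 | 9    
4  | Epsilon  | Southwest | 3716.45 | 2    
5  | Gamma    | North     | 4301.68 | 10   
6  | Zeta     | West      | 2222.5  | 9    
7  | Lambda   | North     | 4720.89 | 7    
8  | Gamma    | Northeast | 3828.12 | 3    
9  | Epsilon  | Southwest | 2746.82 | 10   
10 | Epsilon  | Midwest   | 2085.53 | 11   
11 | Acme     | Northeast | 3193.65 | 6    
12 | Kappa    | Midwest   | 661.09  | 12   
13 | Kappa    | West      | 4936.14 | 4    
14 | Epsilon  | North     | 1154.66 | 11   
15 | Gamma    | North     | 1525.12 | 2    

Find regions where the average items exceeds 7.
SELECT region, AVG(items)
FROM orders
GROUP BY region
HAVING AVG(items) > 7

Result:
  Midwest: avg=9.67
  North: avg=7.80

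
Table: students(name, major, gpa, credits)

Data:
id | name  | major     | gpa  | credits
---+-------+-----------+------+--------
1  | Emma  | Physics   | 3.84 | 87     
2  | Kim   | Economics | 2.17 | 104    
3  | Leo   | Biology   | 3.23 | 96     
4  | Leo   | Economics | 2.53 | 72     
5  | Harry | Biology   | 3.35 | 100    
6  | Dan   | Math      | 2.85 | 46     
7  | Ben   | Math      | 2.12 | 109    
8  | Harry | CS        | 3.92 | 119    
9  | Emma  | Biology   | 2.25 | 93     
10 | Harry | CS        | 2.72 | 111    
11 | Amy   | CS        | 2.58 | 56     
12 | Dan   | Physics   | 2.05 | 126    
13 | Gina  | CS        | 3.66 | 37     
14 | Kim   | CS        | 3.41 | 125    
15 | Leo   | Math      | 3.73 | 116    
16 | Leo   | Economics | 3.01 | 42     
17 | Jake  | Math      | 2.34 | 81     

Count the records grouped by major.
SELECT major, COUNT(*) as count
FROM students
GROUP BY major

Result:
  Biology: 3
  CS: 5
  Economics: 3
  Math: 4
  Physics: 2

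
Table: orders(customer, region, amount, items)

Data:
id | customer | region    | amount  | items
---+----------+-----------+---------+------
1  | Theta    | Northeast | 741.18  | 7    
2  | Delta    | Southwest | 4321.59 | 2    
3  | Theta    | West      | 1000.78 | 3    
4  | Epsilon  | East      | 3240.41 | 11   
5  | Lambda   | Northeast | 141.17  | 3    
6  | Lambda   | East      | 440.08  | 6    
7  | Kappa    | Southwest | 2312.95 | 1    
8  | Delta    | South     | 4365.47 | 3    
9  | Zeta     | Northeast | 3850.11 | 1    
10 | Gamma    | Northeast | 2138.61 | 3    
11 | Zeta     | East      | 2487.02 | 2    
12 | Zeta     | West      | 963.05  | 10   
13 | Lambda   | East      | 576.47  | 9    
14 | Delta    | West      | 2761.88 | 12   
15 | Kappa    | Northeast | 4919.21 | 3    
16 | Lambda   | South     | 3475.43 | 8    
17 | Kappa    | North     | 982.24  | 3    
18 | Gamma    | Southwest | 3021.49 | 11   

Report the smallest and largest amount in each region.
SELECT region, MIN(amount), MAX(amount)
FROM orders
GROUP BY region

Result:
  East: min=440.08, max=3240.41
  North: min=982.24, max=982.24
  Northeast: min=141.17, max=4919.21
  South: min=3475.43, max=4365.47
  Southwest: min=2312.95, max=4321.59
  West: min=963.05, max=2761.88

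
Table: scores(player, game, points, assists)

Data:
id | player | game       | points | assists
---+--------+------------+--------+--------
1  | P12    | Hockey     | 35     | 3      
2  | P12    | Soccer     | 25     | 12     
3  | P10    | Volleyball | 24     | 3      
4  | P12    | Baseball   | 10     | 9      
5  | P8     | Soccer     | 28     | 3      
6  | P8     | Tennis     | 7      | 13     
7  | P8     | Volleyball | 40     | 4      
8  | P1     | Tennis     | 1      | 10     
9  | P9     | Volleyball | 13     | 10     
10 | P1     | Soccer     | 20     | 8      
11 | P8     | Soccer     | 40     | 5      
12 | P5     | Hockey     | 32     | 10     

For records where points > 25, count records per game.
SELECT game, COUNT(*)
FROM scores
WHERE points > 25
GROUP BY game

Note: WHERE filters rows before grouping.

Result:
  Hockey: 2
  Soccer: 2
  Volleyball: 1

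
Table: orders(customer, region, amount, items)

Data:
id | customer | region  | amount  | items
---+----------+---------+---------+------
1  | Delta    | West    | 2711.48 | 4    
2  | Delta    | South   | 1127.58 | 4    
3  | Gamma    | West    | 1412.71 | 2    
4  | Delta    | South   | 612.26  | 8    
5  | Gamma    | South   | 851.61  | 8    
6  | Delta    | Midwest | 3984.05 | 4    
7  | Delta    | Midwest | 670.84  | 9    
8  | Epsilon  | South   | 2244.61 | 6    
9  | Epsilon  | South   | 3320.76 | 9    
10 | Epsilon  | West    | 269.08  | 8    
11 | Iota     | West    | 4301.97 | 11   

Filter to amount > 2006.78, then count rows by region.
SELECT region, COUNT(*)
FROM orders
WHERE amount > 2006.78
GROUP BY region

Note: WHERE filters rows before grouping.

Result:
  Midwest: 1
  South: 2
  West: 2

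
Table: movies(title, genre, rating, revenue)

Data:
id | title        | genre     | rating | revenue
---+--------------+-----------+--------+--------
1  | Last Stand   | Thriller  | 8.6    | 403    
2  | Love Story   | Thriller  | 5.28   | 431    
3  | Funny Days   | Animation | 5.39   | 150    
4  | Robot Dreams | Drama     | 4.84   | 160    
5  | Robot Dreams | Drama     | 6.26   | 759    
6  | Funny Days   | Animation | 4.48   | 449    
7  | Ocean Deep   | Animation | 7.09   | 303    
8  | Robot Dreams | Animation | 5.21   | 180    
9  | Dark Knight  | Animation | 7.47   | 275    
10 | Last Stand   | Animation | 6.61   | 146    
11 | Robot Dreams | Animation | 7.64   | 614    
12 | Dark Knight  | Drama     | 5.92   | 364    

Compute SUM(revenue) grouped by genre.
SELECT genre, SUM(revenue) as result
FROM movies
GROUP BY genre

Result:
  Animation: 2117
  Drama: 1283
  Thriller: 834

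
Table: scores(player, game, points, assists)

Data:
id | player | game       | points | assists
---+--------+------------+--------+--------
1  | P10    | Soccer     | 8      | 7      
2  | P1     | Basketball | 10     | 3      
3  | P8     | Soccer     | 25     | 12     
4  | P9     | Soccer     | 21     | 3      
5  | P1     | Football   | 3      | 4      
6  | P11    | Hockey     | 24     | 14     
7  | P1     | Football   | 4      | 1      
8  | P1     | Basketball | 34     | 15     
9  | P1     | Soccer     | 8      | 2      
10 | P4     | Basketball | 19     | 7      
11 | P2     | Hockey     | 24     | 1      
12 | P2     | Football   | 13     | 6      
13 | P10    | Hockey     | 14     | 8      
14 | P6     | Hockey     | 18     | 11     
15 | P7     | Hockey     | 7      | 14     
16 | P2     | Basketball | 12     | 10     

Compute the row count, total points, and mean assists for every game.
SELECT game,
       COUNT(*) as cnt,
       SUM(points) as total_points,
       AVG(assists) as avg_assists
FROM scores
GROUP BY game

Result:
  Basketball: 4 records, 75 total points, 8.75 avg assists
  Football: 3 records, 20 total points, 3.67 avg assists
  Hockey: 5 records, 87 total points, 9.60 avg assists
  Soccer: 4 records, 62 total points, 6.00 avg assists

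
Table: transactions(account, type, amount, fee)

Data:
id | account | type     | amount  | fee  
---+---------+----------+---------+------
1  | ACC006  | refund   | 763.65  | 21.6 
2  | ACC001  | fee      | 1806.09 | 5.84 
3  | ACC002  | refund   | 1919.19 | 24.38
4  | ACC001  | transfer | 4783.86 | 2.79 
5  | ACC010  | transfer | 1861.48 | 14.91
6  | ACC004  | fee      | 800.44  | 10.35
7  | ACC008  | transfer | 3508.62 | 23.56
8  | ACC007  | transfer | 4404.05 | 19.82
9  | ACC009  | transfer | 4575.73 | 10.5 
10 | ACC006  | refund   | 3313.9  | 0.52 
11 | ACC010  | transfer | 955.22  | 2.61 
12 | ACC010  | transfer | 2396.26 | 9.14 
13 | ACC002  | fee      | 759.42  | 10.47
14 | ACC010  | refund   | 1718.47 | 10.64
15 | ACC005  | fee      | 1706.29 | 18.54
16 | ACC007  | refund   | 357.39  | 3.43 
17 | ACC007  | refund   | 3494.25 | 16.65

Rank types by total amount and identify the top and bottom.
SELECT type, SUM(amount)
FROM transactions
GROUP BY type
ORDER BY SUM(amount)

All groups:
  fee: 5072.24
  refund: 11566.85
  transfer: 22485.22

Highest: transfer (22485.22)
Lowest: fee (5072.24)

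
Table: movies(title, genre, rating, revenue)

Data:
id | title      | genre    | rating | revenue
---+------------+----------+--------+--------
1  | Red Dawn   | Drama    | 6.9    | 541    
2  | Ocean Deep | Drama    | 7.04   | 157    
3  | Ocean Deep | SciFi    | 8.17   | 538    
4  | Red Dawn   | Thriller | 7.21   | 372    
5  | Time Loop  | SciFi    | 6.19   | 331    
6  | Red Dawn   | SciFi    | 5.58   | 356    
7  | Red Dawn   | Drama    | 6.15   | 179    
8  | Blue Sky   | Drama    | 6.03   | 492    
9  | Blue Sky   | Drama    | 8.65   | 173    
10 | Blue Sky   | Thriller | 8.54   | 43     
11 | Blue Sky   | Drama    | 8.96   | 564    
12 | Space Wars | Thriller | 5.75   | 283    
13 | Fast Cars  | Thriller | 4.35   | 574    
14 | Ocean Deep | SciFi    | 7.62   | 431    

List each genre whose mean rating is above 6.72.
SELECT genre, AVG(rating)
FROM movies
GROUP BY genre
HAVING AVG(rating) > 6.72

Result:
  Drama: avg=7.29
  SciFi: avg=6.89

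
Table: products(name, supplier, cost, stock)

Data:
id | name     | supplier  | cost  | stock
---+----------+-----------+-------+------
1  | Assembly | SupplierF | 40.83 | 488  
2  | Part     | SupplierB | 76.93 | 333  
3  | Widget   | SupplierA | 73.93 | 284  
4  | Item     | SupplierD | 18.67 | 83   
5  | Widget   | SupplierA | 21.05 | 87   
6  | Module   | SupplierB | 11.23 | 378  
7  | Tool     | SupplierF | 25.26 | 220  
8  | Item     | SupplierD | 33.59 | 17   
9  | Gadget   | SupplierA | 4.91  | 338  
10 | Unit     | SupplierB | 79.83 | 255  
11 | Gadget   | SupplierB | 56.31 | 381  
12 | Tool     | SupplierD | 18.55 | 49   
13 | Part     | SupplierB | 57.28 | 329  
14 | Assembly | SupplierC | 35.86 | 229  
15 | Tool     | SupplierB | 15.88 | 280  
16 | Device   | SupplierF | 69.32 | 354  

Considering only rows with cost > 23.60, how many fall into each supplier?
SELECT supplier, COUNT(*)
FROM products
WHERE cost > 23.60
GROUP BY supplier

Note: WHERE filters rows before grouping.

Result:
  SupplierA: 1
  SupplierB: 4
  SupplierC: 1
  SupplierD: 1
  SupplierF: 3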